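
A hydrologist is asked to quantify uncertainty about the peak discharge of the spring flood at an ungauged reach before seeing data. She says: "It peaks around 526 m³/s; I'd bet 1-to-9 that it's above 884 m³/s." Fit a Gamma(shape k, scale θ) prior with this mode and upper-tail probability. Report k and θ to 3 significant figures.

k ≈ 8.01, θ ≈ 75

Gamma(k,θ) with k>1 has mode (k−1)θ, so θ = 526/(k−1).
Need P(X < 884) = 0.9 with θ tied to k this way. Start at k = 2, θ = 526: P(X<884) ≈ 0.501.
Too low — raise k to concentrate. Iterating converges to k ≈ 8.01.
Then θ = 526/(8.01−1) ≈ 75.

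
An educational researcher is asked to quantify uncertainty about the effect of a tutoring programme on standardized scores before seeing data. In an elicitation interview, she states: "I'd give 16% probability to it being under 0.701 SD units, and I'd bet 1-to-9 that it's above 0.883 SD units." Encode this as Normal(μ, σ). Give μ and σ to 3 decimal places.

The p-quantile of Normal(μ,σ) is μ + z_p·σ, with z_{0.16} = -0.9945 and z_{0.9} = 1.282.
Eliminate σ: μ = (z₂·x₁ − z₁·x₂)/(z₂ − z₁) = (1.282·0.701 − (-0.9945)·0.883)/2.276 = 0.781.
Then σ = (x₂ − x₁)/(z₂ − z₁) = (0.883 − 0.701)/2.276 = 0.080.

μ = 0.781, σ = 0.080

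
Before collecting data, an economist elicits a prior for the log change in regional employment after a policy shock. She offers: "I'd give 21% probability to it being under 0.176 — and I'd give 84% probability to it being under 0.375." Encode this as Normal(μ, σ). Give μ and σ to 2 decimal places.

μ = 0.27, σ = 0.11

The p-quantile of Normal(μ,σ) is μ + z_p·σ, with z_{0.21} = -0.8064 and z_{0.84} = 0.9945.
Eliminate σ: μ = (z₂·x₁ − z₁·x₂)/(z₂ − z₁) = (0.9945·0.176 − (-0.8064)·0.375)/1.801 = 0.27.
Then σ = (x₂ − x₁)/(z₂ − z₁) = (0.375 − 0.176)/1.801 = 0.11.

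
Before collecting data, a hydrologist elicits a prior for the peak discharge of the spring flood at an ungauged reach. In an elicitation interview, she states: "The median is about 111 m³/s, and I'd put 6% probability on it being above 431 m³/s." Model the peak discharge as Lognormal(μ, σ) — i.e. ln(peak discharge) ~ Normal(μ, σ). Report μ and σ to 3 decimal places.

If T ~ Lognormal(μ,σ) then ln T ~ Normal(μ,σ), so the p-quantile of ln T is μ + z_p·σ.
ln(111) = 4.71 and ln(431) = 6.066; z_{0.5} = 0, z_{0.94} = 1.555.
σ = (6.066 − 4.71)/(1.555 − (0)) = 0.873.
μ = 4.71 − (0)·0.873 = 4.710.

μ ≈ 4.710, σ ≈ 0.873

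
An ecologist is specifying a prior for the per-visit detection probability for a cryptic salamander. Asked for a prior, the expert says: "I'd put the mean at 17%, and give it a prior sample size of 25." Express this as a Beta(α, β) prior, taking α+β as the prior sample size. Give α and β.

Under the effective-sample-size interpretation, Beta(α, β) has prior mean α/(α+β) and prior sample size α+β.
So α+β = 25 and α/(α+β) = 0.17, giving α = 0.17·25 = 4.25 and β = 25 − 4.25 = 20.75.

α = 4.25, β = 20.75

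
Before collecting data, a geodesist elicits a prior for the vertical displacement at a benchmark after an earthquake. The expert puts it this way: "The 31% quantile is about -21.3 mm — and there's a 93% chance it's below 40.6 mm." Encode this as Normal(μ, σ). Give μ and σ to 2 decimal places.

For Normal(μ,σ), the p-quantile is μ + z_p·σ. Here z_{0.31} = -0.4959, z_{0.93} = 1.476.
So -21.3 = μ − 0.4959σ and 40.6 = μ + 1.476σ.
Subtracting: σ = (40.6 − -21.3)/(1.476 − (-0.4959)) = 31.40.
Then μ = -21.3 − (-0.4959)·31.40 = -5.73.

μ = -5.73, σ = 31.40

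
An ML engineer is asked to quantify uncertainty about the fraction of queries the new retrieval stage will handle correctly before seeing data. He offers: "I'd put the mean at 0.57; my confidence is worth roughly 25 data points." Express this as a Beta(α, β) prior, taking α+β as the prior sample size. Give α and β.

α = 14.25, β = 10.75

Under the effective-sample-size interpretation, Beta(α, β) has prior mean α/(α+β) and prior sample size α+β.
So α+β = 25 and α/(α+β) = 0.57, giving α = 0.57·25 = 14.25 and β = 25 − 14.25 = 10.75.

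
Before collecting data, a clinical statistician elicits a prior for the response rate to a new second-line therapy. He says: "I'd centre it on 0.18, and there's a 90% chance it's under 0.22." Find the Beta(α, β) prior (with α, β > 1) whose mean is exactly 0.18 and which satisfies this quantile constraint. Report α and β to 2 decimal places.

α ≈ 28.30, β ≈ 128.94

With mean 0.18 fixed, write α = 0.18s, β = 0.82s where s = α+β.
Need P(θ < 0.22) = 0.9 under Beta(0.18s, 0.82s). Normal approximation: (q−m)/√(m(1−m)/s) ≈ z_{0.9} = 1.28, so s ≈ 0.18·0.82·(1.28)²/(0.22−0.18)² = 151.5.
At s = 151.5: P(θ<0.22) ≈ 0.896. Adjusting to match 0.9 gives s ≈ 157.24.
So α = 0.18·157.24 ≈ 28.30, β = 0.82·157.24 ≈ 128.94.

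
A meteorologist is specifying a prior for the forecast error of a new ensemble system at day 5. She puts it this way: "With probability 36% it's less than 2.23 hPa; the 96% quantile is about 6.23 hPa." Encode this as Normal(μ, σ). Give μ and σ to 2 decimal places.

For Normal(μ,σ), the p-quantile is μ + z_p·σ. Here z_{0.36} = -0.3585, z_{0.96} = 1.751.
So 2.23 = μ − 0.3585σ and 6.23 = μ + 1.751σ.
Subtracting: σ = (6.23 − 2.23)/(1.751 − (-0.3585)) = 1.90.
Then μ = 2.23 − (-0.3585)·1.90 = 2.91.

μ = 2.91, σ = 1.90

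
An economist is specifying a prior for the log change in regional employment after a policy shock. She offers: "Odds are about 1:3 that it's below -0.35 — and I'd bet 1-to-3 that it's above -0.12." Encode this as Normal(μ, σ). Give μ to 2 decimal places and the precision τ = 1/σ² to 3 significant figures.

μ = -0.23, τ = 34.4

The p-quantile of Normal(μ,σ) is μ + z_p·σ, with z_{0.25} = -0.6745 and z_{0.75} = 0.6745.
Eliminate σ: μ = (z₂·x₁ − z₁·x₂)/(z₂ − z₁) = (0.6745·-0.35 − (-0.6745)·-0.12)/1.349 = -0.23.
Then σ = (x₂ − x₁)/(z₂ − z₁) = (-0.12 − -0.35)/1.349 = 0.17.
Precision τ = 1/σ² = 1/0.1705² = 34.4.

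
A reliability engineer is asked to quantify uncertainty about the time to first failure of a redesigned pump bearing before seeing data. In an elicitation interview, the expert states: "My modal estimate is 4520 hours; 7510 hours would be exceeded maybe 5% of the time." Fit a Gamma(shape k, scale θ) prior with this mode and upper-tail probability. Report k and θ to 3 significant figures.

Gamma(k,θ) with k>1 has mode (k−1)θ, so θ = 4520/(k−1).
Need P(X < 7510) = 0.95 with θ tied to k this way. Start at k = 2, θ = 4520: P(X<7510) ≈ 0.495.
Too low — raise k to concentrate. Iterating converges to k ≈ 11.8.
Then θ = 4520/(11.8−1) ≈ 417.

k ≈ 11.8, θ ≈ 417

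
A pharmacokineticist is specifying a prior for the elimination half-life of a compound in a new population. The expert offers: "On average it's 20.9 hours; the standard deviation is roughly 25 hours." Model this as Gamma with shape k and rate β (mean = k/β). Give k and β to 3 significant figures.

k ≈ 0.699, β ≈ 0.0334

For Gamma(k, rate β): mean = k/β, variance = k/β², so CV = 1/√k.
CV = SD/mean = 25/20.9 = 1.196, hence k = 1/CV² = 0.699.
Then β = k/mean = 0.699/20.9 = 0.0334.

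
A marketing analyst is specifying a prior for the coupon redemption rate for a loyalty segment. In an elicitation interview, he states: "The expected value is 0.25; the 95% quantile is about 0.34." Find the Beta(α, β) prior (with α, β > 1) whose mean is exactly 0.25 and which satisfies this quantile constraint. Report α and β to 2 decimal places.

With mean 0.25 fixed, write α = 0.25s, β = 0.75s where s = α+β.
Need P(θ < 0.34) = 0.95 under Beta(0.25s, 0.75s). Normal approximation: (q−m)/√(m(1−m)/s) ≈ z_{0.95} = 1.64, so s ≈ 0.25·0.75·(1.64)²/(0.34−0.25)² = 62.6.
At s = 62.6: P(θ<0.34) ≈ 0.943. Adjusting to match 0.95 gives s ≈ 67.76.
So α = 0.25·67.76 ≈ 16.94, β = 0.75·67.76 ≈ 50.82.

α ≈ 16.94, β ≈ 50.82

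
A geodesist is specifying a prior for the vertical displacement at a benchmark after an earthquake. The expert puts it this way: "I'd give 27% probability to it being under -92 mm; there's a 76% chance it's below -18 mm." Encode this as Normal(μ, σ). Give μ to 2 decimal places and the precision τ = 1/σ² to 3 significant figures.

μ = -57.62, τ = 0.000318

For Normal(μ,σ), the p-quantile is μ + z_p·σ. Here z_{0.27} = -0.6128, z_{0.76} = 0.7063.
So -92 = μ − 0.6128σ and -18 = μ + 0.7063σ.
Subtracting: σ = (-18 − -92)/(0.7063 − (-0.6128)) = 56.10.
Then μ = -92 − (-0.6128)·56.10 = -57.62.
Precision τ = 1/σ² = 1/56.1² = 0.000318.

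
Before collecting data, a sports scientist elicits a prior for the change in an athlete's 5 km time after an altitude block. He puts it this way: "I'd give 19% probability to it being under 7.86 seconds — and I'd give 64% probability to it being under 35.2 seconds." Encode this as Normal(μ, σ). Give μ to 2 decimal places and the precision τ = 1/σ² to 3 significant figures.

μ = 27.27, τ = 0.00204

The p-quantile of Normal(μ,σ) is μ + z_p·σ, with z_{0.19} = -0.8779 and z_{0.64} = 0.3585.
Eliminate σ: μ = (z₂·x₁ − z₁·x₂)/(z₂ − z₁) = (0.3585·7.86 − (-0.8779)·35.2)/1.236 = 27.27.
Then σ = (x₂ − x₁)/(z₂ − z₁) = (35.2 − 7.86)/1.236 = 22.11.
Precision τ = 1/σ² = 1/22.11² = 0.00204.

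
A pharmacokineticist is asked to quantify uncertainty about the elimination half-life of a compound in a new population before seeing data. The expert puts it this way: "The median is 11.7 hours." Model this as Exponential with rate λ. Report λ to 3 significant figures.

λ ≈ 0.0592

Exponential median = ln 2 / λ, so λ = ln 2 / 11.7 = 0.0592.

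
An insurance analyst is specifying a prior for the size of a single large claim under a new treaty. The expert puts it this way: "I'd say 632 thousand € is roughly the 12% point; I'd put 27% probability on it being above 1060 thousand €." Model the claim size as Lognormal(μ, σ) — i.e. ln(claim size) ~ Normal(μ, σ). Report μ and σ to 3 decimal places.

μ ≈ 6.789, σ ≈ 0.289

If T ~ Lognormal(μ,σ) then ln T ~ Normal(μ,σ), so the p-quantile of ln T is μ + z_p·σ.
ln(632) = 6.449 and ln(1060) = 6.966; z_{0.12} = -1.175, z_{0.73} = 0.6128.
σ = (6.966 − 6.449)/(0.6128 − (-1.175)) = 0.289.
μ = 6.449 − (-1.175)·0.289 = 6.789.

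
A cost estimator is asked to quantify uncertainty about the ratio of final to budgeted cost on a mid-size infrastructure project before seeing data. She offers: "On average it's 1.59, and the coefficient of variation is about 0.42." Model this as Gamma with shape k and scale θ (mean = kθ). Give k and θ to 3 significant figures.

k ≈ 5.67, θ ≈ 0.28

For Gamma(k, scale θ): mean = kθ, variance = kθ², so CV = 1/√k.
CV = 0.42, hence k = 1/CV² = 5.67.
Then θ = mean/k = 1.59/5.67 = 0.28.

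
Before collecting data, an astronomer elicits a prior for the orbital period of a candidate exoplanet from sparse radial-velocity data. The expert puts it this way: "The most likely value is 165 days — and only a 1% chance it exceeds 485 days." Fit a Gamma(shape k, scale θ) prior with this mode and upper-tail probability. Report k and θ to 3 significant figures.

Gamma(k,θ) with k>1 has mode (k−1)θ, so θ = 165/(k−1).
Need P(X < 485) = 0.99 with θ tied to k this way. Start at k = 2, θ = 165: P(X<485) ≈ 0.792.
Too low — raise k to concentrate. Iterating converges to k ≈ 4.89.
Then θ = 165/(4.89−1) ≈ 42.4.

k ≈ 4.89, θ ≈ 42.4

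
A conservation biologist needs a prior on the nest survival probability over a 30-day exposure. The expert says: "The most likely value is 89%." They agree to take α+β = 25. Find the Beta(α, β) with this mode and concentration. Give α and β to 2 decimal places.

α = 21.47, β = 3.53

For α,β > 1 the Beta mode is (α−1)/(α+β−2). With α+β = 25, the mode is (α−1)/23.
Set (α−1)/23 = 0.89 → α = 1 + 0.89·23 = 21.47.
β = 25 − α = 3.53.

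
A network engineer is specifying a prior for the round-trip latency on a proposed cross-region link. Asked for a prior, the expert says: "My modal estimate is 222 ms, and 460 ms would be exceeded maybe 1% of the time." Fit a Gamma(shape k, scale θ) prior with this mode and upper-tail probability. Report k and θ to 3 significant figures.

k ≈ 10.2, θ ≈ 24.2

Gamma(k,θ) with k>1 has mode (k−1)θ, so θ = 222/(k−1).
Need P(X < 460) = 0.99 with θ tied to k this way. Start at k = 2, θ = 222: P(X<460) ≈ 0.613.
Too low — raise k to concentrate. Iterating converges to k ≈ 10.2.
Then θ = 222/(10.2−1) ≈ 24.2.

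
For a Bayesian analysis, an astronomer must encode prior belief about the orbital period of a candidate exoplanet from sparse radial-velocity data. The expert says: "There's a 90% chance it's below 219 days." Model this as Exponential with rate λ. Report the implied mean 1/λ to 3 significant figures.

mean ≈ 95.1 days

P(T < 219.0) = 1 − e^(−λ·219.0) = 0.9, so λ = −ln(1−0.9)/219.0 = −ln(0.1)/219.0 = 0.0105.
Mean = 1/λ = 95.1 days.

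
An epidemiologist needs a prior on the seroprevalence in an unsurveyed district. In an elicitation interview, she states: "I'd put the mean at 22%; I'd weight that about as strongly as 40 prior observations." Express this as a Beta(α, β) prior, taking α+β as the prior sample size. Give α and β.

Under the effective-sample-size interpretation, Beta(α, β) has prior mean α/(α+β) and prior sample size α+β.
So α+β = 40 and α/(α+β) = 0.22, giving α = 0.22·40 = 8.8 and β = 40 − 8.8 = 31.2.

α = 8.8, β = 31.2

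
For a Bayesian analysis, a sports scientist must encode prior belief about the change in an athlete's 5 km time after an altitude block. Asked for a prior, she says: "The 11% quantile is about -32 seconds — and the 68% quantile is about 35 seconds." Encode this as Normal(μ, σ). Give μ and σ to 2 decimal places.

For Normal(μ,σ), the p-quantile is μ + z_p·σ. Here z_{0.11} = -1.227, z_{0.68} = 0.4677.
So -32 = μ − 1.227σ and 35 = μ + 0.4677σ.
Subtracting: σ = (35 − -32)/(0.4677 − (-1.227)) = 39.55.
Then μ = -32 − (-1.227)·39.55 = 16.50.

μ = 16.50, σ = 39.55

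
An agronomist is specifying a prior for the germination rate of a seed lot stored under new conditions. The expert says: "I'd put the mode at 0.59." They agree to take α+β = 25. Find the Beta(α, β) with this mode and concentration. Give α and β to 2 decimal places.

α = 14.57, β = 10.43

For α,β > 1 the Beta mode is (α−1)/(α+β−2). With α+β = 25, the mode is (α−1)/23.
Set (α−1)/23 = 0.59 → α = 1 + 0.59·23 = 14.57.
β = 25 − α = 10.43.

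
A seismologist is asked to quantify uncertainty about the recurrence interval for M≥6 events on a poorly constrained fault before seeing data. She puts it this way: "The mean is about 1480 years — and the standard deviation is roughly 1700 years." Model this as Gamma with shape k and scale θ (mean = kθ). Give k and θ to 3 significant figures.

For Gamma(k, scale θ): mean = kθ, variance = kθ², so CV = 1/√k.
CV = SD/mean = 1700/1480 = 1.149, hence k = 1/CV² = 0.758.
Then θ = mean/k = 1480/0.758 = 1950.

k ≈ 0.758, θ ≈ 1950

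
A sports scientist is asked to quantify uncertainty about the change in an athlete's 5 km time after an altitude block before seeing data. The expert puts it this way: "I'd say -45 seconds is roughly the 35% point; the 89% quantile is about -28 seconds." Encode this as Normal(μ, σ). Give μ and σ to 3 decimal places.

μ = -40.936, σ = 10.547

The p-quantile of Normal(μ,σ) is μ + z_p·σ, with z_{0.35} = -0.3853 and z_{0.89} = 1.227.
Eliminate σ: μ = (z₂·x₁ − z₁·x₂)/(z₂ − z₁) = (1.227·-45 − (-0.3853)·-28)/1.612 = -40.936.
Then σ = (x₂ − x₁)/(z₂ − z₁) = (-28 − -45)/1.612 = 10.547.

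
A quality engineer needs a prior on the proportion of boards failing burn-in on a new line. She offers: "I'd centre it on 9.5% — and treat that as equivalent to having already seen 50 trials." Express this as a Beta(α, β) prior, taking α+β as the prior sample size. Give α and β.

Under the effective-sample-size interpretation, Beta(α, β) has prior mean α/(α+β) and prior sample size α+β.
So α+β = 50 and α/(α+β) = 0.095, giving α = 0.095·50 = 4.75 and β = 50 − 4.75 = 45.25.

α = 4.75, β = 45.25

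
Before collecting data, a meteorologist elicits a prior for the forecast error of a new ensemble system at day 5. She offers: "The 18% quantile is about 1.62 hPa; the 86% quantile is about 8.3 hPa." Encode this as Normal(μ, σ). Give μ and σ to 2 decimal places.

The p-quantile of Normal(μ,σ) is μ + z_p·σ, with z_{0.18} = -0.9154 and z_{0.86} = 1.08.
Eliminate σ: μ = (z₂·x₁ − z₁·x₂)/(z₂ − z₁) = (1.08·1.62 − (-0.9154)·8.3)/1.996 = 4.68.
Then σ = (x₂ − x₁)/(z₂ − z₁) = (8.3 − 1.62)/1.996 = 3.35.

μ = 4.68, σ = 3.35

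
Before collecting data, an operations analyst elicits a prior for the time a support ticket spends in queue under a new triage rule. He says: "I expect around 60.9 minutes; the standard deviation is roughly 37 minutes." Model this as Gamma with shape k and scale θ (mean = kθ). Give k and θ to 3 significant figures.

For Gamma(k, scale θ): mean = kθ, variance = kθ², so CV = 1/√k.
CV = SD/mean = 37/60.9 = 0.6076, hence k = 1/CV² = 2.71.
Then θ = mean/k = 60.9/2.71 = 22.5.

k ≈ 2.71, θ ≈ 22.5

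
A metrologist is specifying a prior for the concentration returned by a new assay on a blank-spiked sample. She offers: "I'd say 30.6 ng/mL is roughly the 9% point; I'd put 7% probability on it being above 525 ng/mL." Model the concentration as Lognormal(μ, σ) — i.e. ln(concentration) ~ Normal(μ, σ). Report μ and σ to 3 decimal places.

If T ~ Lognormal(μ,σ) then ln T ~ Normal(μ,σ), so the p-quantile of ln T is μ + z_p·σ.
ln(30.6) = 3.421 and ln(525) = 6.263; z_{0.09} = -1.341, z_{0.93} = 1.476.
σ = (6.263 − 3.421)/(1.476 − (-1.341)) = 1.009.
μ = 3.421 − (-1.341)·1.009 = 4.774.

μ ≈ 4.774, σ ≈ 1.009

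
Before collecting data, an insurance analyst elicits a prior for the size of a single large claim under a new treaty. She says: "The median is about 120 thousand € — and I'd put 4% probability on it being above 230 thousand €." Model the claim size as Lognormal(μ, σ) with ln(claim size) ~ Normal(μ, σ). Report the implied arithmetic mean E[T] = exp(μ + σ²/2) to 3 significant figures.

E[T] ≈ 129 thousand €

If T ~ Lognormal(μ,σ) then ln T ~ Normal(μ,σ), so the p-quantile of ln T is μ + z_p·σ.
ln(120) = 4.787 and ln(230) = 5.438; z_{0.5} = 0, z_{0.96} = 1.751.
σ = (5.438 − 4.787)/(1.751 − (0)) = 0.372.
μ = 4.787 − (0)·0.372 = 4.787.
E[T] = exp(μ + σ²/2) = exp(4.787 + 0.0691) = 129 thousand €.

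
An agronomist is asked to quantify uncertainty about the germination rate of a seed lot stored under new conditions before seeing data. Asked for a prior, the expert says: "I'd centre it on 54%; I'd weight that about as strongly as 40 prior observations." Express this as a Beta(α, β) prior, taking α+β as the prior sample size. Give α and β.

Under the effective-sample-size interpretation, Beta(α, β) has prior mean α/(α+β) and prior sample size α+β.
So α+β = 40 and α/(α+β) = 0.54, giving α = 0.54·40 = 21.6 and β = 40 − 21.6 = 18.4.

α = 21.6, β = 18.4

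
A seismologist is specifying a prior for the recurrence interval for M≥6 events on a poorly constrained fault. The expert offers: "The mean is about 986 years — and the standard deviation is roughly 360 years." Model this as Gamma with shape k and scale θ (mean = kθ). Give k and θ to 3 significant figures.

For Gamma(k, scale θ): mean = kθ, variance = kθ², so CV = 1/√k.
CV = SD/mean = 360/986 = 0.3651, hence k = 1/CV² = 7.5.
Then θ = mean/k = 986/7.5 = 131.

k ≈ 7.5, θ ≈ 131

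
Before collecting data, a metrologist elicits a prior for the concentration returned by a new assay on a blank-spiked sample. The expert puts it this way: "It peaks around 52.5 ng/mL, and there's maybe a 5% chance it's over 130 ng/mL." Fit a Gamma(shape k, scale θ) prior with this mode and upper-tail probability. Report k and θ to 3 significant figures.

k ≈ 4.31, θ ≈ 15.9

Gamma(k,θ) with k>1 has mode (k−1)θ, so θ = 52.5/(k−1).
Need P(X < 130) = 0.95 with θ tied to k this way. Start at k = 2, θ = 52.5: P(X<130) ≈ 0.708.
Too low — raise k to concentrate. Iterating converges to k ≈ 4.31.
Then θ = 52.5/(4.31−1) ≈ 15.9.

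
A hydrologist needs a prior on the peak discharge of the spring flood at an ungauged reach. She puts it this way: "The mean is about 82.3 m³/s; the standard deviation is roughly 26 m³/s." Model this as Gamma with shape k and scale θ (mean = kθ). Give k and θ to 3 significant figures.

k ≈ 10, θ ≈ 8.21

For Gamma(k, scale θ): mean = kθ, variance = kθ², so CV = 1/√k.
CV = SD/mean = 26/82.3 = 0.3159, hence k = 1/CV² = 10.
Then θ = mean/k = 82.3/10 = 8.21.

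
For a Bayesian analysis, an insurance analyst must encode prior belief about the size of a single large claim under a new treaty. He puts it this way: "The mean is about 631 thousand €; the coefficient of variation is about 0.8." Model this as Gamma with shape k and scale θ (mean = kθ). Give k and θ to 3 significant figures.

k ≈ 1.56, θ ≈ 404

For Gamma(k, scale θ): mean = kθ, variance = kθ², so CV = 1/√k.
CV = 0.8, hence k = 1/CV² = 1.56.
Then θ = mean/k = 631/1.56 = 404.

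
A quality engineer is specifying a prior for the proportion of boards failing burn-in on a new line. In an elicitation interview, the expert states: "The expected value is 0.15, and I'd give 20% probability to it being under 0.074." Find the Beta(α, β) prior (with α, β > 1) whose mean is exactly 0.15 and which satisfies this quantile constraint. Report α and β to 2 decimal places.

With mean 0.15 fixed, write α = 0.15s, β = 0.85s where s = α+β.
Need P(θ < 0.074) = 0.2 under Beta(0.15s, 0.85s). Normal approximation: (q−m)/√(m(1−m)/s) ≈ z_{0.2} = -0.842, so s ≈ 0.15·0.85·(-0.842)²/(0.074−0.15)² = 15.6.
At s = 15.6: P(θ<0.074) ≈ 0.203. Adjusting to match 0.2 gives s ≈ 15.93.
So α = 0.15·15.93 ≈ 2.39, β = 0.85·15.93 ≈ 13.54.

α ≈ 2.39, β ≈ 13.54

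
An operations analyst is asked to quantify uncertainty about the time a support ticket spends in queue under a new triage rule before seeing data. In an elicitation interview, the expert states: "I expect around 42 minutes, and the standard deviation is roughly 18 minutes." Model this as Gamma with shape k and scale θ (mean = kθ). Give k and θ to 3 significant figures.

k ≈ 5.44, θ ≈ 7.71

For Gamma(k, scale θ): mean = kθ, variance = kθ², so CV = 1/√k.
CV = SD/mean = 18/42 = 0.4286, hence k = 1/CV² = 5.44.
Then θ = mean/k = 42/5.44 = 7.71.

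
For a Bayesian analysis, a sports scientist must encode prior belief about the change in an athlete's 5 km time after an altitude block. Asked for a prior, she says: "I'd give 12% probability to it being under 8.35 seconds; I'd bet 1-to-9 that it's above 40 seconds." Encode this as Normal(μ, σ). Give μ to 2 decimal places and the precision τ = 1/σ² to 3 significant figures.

The p-quantile of Normal(μ,σ) is μ + z_p·σ, with z_{0.12} = -1.175 and z_{0.9} = 1.282.
Eliminate σ: μ = (z₂·x₁ − z₁·x₂)/(z₂ − z₁) = (1.282·8.35 − (-1.175)·40)/2.457 = 23.49.
Then σ = (x₂ − x₁)/(z₂ − z₁) = (40 − 8.35)/2.457 = 12.88.
Precision τ = 1/σ² = 1/12.88² = 0.00602.

μ = 23.49, τ = 0.00602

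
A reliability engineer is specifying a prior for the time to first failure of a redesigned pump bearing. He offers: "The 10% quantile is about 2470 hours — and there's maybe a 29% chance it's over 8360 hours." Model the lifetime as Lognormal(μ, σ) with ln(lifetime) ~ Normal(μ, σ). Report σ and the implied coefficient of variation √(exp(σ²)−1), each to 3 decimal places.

σ ≈ 0.664, CV ≈ 0.745

If T ~ Lognormal(μ,σ) then ln T ~ Normal(μ,σ), so the p-quantile of ln T is μ + z_p·σ.
ln(2470) = 7.812 and ln(8360) = 9.031; z_{0.1} = -1.282, z_{0.71} = 0.5534.
σ = (9.031 − 7.812)/(0.5534 − (-1.282)) = 0.664.
μ = 7.812 − (-1.282)·0.664 = 8.664.
CV = √(exp(σ²)−1) = √(exp(0.4415)−1) = 0.745.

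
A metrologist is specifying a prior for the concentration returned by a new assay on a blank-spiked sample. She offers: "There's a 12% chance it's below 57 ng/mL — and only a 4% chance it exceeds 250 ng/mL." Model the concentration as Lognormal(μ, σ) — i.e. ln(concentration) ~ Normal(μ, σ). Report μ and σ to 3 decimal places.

μ ≈ 4.637, σ ≈ 0.505

If T ~ Lognormal(μ,σ) then ln T ~ Normal(μ,σ), so the p-quantile of ln T is μ + z_p·σ.
ln(57) = 4.043 and ln(250) = 5.521; z_{0.12} = -1.175, z_{0.96} = 1.751.
σ = (5.521 − 4.043)/(1.751 − (-1.175)) = 0.505.
μ = 4.043 − (-1.175)·0.505 = 4.637.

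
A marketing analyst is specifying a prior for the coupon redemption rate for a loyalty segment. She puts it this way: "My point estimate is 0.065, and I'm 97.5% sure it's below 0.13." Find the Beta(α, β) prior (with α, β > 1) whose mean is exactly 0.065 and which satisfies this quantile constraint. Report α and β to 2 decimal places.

With mean 0.065 fixed, write α = 0.065s, β = 0.935s where s = α+β.
Need P(θ < 0.13) = 0.975 under Beta(0.065s, 0.935s). Normal approximation: (q−m)/√(m(1−m)/s) ≈ z_{0.975} = 1.96, so s ≈ 0.065·0.935·(1.96)²/(0.13−0.065)² = 55.3.
At s = 55.3: P(θ<0.13) ≈ 0.957. Adjusting to match 0.975 gives s ≈ 75.74.
So α = 0.065·75.74 ≈ 4.92, β = 0.935·75.74 ≈ 70.81.

α ≈ 4.92, β ≈ 70.81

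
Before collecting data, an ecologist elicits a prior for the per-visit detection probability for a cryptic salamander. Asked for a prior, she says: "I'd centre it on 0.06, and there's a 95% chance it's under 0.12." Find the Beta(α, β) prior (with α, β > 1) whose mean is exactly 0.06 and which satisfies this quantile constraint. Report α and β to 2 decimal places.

With mean 0.06 fixed, write α = 0.06s, β = 0.94s where s = α+β.
Need P(θ < 0.12) = 0.95 under Beta(0.06s, 0.94s). Normal approximation: (q−m)/√(m(1−m)/s) ≈ z_{0.95} = 1.64, so s ≈ 0.06·0.94·(1.64)²/(0.12−0.06)² = 42.4.
At s = 42.4: P(θ<0.12) ≈ 0.932. Adjusting to match 0.95 gives s ≈ 54.65.
So α = 0.06·54.65 ≈ 3.28, β = 0.94·54.65 ≈ 51.37.

α ≈ 3.28, β ≈ 51.37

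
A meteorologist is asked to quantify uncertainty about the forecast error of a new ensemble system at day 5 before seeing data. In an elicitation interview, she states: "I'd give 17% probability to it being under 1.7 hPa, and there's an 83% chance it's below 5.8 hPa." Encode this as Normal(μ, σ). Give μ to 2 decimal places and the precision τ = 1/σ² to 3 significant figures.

μ = 3.75, τ = 0.217

For Normal(μ,σ), the p-quantile is μ + z_p·σ. Here z_{0.17} = -0.9542, z_{0.83} = 0.9542.
So 1.7 = μ − 0.9542σ and 5.8 = μ + 0.9542σ.
Subtracting: σ = (5.8 − 1.7)/(0.9542 − (-0.9542)) = 2.15.
Then μ = 1.7 − (-0.9542)·2.15 = 3.75.
Precision τ = 1/σ² = 1/2.148² = 0.217.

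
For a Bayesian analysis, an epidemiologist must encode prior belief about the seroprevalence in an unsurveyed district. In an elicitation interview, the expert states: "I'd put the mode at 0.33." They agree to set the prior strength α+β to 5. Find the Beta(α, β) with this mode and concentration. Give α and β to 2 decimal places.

α = 1.99, β = 3.01

For α,β > 1 the Beta mode is (α−1)/(α+β−2). With α+β = 5, the mode is (α−1)/3.
Set (α−1)/3 = 0.33 → α = 1 + 0.33·3 = 1.99.
β = 5 − α = 3.01.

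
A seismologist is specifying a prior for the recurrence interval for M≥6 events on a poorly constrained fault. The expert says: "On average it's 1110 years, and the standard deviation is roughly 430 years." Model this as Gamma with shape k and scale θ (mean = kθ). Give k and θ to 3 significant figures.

k ≈ 6.66, θ ≈ 167

For Gamma(k, scale θ): mean = kθ, variance = kθ², so CV = 1/√k.
CV = SD/mean = 430/1110 = 0.3874, hence k = 1/CV² = 6.66.
Then θ = mean/k = 1110/6.66 = 167.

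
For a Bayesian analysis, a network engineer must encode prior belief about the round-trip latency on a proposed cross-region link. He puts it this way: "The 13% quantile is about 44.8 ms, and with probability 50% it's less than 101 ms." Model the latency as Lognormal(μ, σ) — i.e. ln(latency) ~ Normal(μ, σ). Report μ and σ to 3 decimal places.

If T ~ Lognormal(μ,σ) then ln T ~ Normal(μ,σ), so the p-quantile of ln T is μ + z_p·σ.
ln(44.8) = 3.802 and ln(101) = 4.615; z_{0.13} = -1.126, z_{0.5} = 0.
σ = (4.615 − 3.802)/(0 − (-1.126)) = 0.722.
μ = 3.802 − (-1.126)·0.722 = 4.615.

μ ≈ 4.615, σ ≈ 0.722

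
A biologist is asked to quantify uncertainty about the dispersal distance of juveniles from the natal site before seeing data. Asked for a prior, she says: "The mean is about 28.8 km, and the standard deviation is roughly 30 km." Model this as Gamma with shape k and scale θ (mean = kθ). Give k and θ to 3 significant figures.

k ≈ 0.922, θ ≈ 31.2

For Gamma(k, scale θ): mean = kθ, variance = kθ², so CV = 1/√k.
CV = SD/mean = 30/28.8 = 1.042, hence k = 1/CV² = 0.922.
Then θ = mean/k = 28.8/0.922 = 31.2.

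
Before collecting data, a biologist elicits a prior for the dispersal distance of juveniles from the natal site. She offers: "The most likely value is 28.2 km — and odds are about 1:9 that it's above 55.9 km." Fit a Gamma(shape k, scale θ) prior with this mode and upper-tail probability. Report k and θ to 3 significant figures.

Gamma(k,θ) with k>1 has mode (k−1)θ, so θ = 28.2/(k−1).
Need P(X < 55.9) = 0.9 with θ tied to k this way. Start at k = 2, θ = 28.2: P(X<55.9) ≈ 0.589.
Too low — raise k to concentrate. Iterating converges to k ≈ 5.09.
Then θ = 28.2/(5.09−1) ≈ 6.89.

k ≈ 5.09, θ ≈ 6.89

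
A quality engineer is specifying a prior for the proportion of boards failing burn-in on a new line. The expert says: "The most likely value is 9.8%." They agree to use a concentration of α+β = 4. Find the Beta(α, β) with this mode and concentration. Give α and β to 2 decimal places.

For α,β > 1 the Beta mode is (α−1)/(α+β−2). With α+β = 4, the mode is (α−1)/2.
Set (α−1)/2 = 0.098 → α = 1 + 0.098·2 = 1.20.
β = 4 − α = 2.80.

α = 1.20, β = 2.80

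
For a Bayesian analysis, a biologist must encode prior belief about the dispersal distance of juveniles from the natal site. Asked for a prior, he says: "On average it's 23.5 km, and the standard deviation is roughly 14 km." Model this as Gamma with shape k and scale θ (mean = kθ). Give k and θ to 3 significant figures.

k ≈ 2.82, θ ≈ 8.34

For Gamma(k, scale θ): mean = kθ, variance = kθ², so CV = 1/√k.
CV = SD/mean = 14/23.5 = 0.5957, hence k = 1/CV² = 2.82.
Then θ = mean/k = 23.5/2.82 = 8.34.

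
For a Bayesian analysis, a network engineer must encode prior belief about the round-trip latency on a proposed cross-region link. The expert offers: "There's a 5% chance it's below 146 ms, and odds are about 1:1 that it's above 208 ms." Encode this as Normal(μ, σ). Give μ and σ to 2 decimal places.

μ = 208.00, σ = 37.69

The p-quantile of Normal(μ,σ) is μ + z_p·σ, with z_{0.05} = -1.645 and z_{0.5} = 0.
Eliminate σ: μ = (z₂·x₁ − z₁·x₂)/(z₂ − z₁) = (0·146 − (-1.645)·208)/1.645 = 208.00.
Then σ = (x₂ − x₁)/(z₂ − z₁) = (208 − 146)/1.645 = 37.69.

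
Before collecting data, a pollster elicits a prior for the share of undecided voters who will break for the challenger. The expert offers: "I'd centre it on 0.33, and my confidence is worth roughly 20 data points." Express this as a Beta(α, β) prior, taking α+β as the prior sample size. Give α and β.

Under the effective-sample-size interpretation, Beta(α, β) has prior mean α/(α+β) and prior sample size α+β.
So α+β = 20 and α/(α+β) = 0.33, giving α = 0.33·20 = 6.6 and β = 20 − 6.6 = 13.4.

α = 6.6, β = 13.4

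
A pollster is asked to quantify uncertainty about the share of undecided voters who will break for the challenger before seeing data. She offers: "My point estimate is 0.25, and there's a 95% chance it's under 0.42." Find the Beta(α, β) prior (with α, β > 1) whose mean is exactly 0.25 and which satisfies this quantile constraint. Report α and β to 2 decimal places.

α ≈ 4.95, β ≈ 14.85

With mean 0.25 fixed, write α = 0.25s, β = 0.75s where s = α+β.
Need P(θ < 0.42) = 0.95 under Beta(0.25s, 0.75s). Normal approximation: (q−m)/√(m(1−m)/s) ≈ z_{0.95} = 1.64, so s ≈ 0.25·0.75·(1.64)²/(0.42−0.25)² = 17.6.
At s = 17.6: P(θ<0.42) ≈ 0.940. Adjusting to match 0.95 gives s ≈ 19.80.
So α = 0.25·19.80 ≈ 4.95, β = 0.75·19.80 ≈ 14.85.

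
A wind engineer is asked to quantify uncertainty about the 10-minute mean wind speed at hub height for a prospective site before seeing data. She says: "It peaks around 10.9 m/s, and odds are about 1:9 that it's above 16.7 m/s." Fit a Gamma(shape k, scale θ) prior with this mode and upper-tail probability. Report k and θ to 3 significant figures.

Gamma(k,θ) with k>1 has mode (k−1)θ, so θ = 10.9/(k−1).
Need P(X < 16.7) = 0.9 with θ tied to k this way. Start at k = 2, θ = 10.9: P(X<16.7) ≈ 0.453.
Too low — raise k to concentrate. Iterating converges to k ≈ 11.3.
Then θ = 10.9/(11.3−1) ≈ 1.06.

k ≈ 11.3, θ ≈ 1.06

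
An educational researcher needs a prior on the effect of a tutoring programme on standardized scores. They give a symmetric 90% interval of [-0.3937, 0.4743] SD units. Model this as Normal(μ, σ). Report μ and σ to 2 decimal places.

A symmetric 90% interval runs μ ± z·σ with z = 1.645.
Half-width = 0.434, so σ = 0.434/1.645 = 0.26.
μ is the interval midpoint, 0.04.

μ = 0.04, σ = 0.26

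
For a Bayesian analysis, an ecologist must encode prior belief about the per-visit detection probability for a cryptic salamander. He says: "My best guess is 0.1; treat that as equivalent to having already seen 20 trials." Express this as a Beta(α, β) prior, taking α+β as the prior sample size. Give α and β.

α = 2, β = 18

Under the effective-sample-size interpretation, Beta(α, β) has prior mean α/(α+β) and prior sample size α+β.
So α+β = 20 and α/(α+β) = 0.1, giving α = 0.1·20 = 2 and β = 20 − 2 = 18.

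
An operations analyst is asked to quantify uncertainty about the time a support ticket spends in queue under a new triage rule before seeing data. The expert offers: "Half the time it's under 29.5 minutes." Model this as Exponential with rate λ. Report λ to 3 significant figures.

Exponential median = ln 2 / λ, so λ = ln 2 / 29.5 = 0.0235.

λ ≈ 0.0235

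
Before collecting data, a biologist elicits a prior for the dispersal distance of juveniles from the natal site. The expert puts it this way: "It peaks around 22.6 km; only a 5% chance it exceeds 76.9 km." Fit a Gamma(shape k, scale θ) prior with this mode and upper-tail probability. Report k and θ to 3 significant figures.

Gamma(k,θ) with k>1 has mode (k−1)θ, so θ = 22.6/(k−1).
Need P(X < 76.9) = 0.95 with θ tied to k this way. Start at k = 2, θ = 22.6: P(X<76.9) ≈ 0.853.
Too low — raise k to concentrate. Iterating converges to k ≈ 2.73.
Then θ = 22.6/(2.73−1) ≈ 13.1.

k ≈ 2.73, θ ≈ 13.1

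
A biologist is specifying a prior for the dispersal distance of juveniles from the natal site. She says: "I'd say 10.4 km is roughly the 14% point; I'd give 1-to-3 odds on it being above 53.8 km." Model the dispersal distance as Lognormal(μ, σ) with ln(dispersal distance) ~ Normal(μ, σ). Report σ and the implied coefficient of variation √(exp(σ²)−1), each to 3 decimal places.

If T ~ Lognormal(μ,σ) then ln T ~ Normal(μ,σ), so the p-quantile of ln T is μ + z_p·σ.
ln(10.4) = 2.342 and ln(53.8) = 3.985; z_{0.14} = -1.08, z_{0.75} = 0.6745.
σ = (3.985 − 2.342)/(0.6745 − (-1.08)) = 0.937.
μ = 2.342 − (-1.08)·0.937 = 3.354.
CV = √(exp(σ²)−1) = √(exp(0.8771)−1) = 1.185.

σ ≈ 0.937, CV ≈ 1.185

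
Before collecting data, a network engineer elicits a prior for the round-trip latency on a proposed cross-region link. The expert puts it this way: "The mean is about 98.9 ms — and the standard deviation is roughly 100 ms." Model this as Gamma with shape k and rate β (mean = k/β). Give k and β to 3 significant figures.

k ≈ 0.978, β ≈ 0.00989

For Gamma(k, rate β): mean = k/β, variance = k/β², so CV = 1/√k.
CV = SD/mean = 100/98.9 = 1.011, hence k = 1/CV² = 0.978.
Then β = k/mean = 0.978/98.9 = 0.00989.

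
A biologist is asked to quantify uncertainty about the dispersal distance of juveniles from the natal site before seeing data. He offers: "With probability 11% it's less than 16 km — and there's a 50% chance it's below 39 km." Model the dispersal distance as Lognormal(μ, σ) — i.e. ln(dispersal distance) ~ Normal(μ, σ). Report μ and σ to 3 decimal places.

μ ≈ 3.664, σ ≈ 0.726

If T ~ Lognormal(μ,σ) then ln T ~ Normal(μ,σ), so the p-quantile of ln T is μ + z_p·σ.
ln(16) = 2.773 and ln(39) = 3.664; z_{0.11} = -1.227, z_{0.5} = 0.
σ = (3.664 − 2.773)/(0 − (-1.227)) = 0.726.
μ = 2.773 − (-1.227)·0.726 = 3.664.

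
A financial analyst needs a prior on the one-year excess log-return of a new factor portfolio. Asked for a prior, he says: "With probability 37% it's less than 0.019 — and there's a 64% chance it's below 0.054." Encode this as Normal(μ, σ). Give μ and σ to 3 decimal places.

The p-quantile of Normal(μ,σ) is μ + z_p·σ, with z_{0.37} = -0.3319 and z_{0.64} = 0.3585.
Eliminate σ: μ = (z₂·x₁ − z₁·x₂)/(z₂ − z₁) = (0.3585·0.019 − (-0.3319)·0.054)/0.6903 = 0.036.
Then σ = (x₂ − x₁)/(z₂ − z₁) = (0.054 − 0.019)/0.6903 = 0.051.

μ = 0.036, σ = 0.051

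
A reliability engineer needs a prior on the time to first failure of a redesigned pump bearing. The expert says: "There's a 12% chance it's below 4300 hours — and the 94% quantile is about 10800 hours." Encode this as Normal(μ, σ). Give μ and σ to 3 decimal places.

μ = 7097.833, σ = 2381.161

For Normal(μ,σ), the p-quantile is μ + z_p·σ. Here z_{0.12} = -1.175, z_{0.94} = 1.555.
So 4300 = μ − 1.175σ and 10800 = μ + 1.555σ.
Subtracting: σ = (10800 − 4300)/(1.555 − (-1.175)) = 2381.161.
Then μ = 4300 − (-1.175)·2381.161 = 7097.833.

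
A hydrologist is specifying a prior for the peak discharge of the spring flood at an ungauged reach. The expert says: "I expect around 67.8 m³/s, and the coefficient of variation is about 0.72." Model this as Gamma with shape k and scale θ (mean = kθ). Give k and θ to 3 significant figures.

k ≈ 1.93, θ ≈ 35.1

For Gamma(k, scale θ): mean = kθ, variance = kθ², so CV = 1/√k.
CV = 0.72, hence k = 1/CV² = 1.93.
Then θ = mean/k = 67.8/1.93 = 35.1.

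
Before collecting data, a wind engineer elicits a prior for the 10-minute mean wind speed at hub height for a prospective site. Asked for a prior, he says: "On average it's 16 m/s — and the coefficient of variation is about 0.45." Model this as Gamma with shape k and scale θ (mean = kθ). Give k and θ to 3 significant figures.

k ≈ 4.94, θ ≈ 3.24

For Gamma(k, scale θ): mean = kθ, variance = kθ², so CV = 1/√k.
CV = 0.45, hence k = 1/CV² = 4.94.
Then θ = mean/k = 16/4.94 = 3.24.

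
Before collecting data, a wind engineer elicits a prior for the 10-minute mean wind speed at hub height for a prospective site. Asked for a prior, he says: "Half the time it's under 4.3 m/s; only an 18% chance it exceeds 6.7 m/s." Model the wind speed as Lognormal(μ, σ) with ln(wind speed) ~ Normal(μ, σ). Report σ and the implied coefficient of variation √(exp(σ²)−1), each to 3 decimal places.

If T ~ Lognormal(μ,σ) then ln T ~ Normal(μ,σ), so the p-quantile of ln T is μ + z_p·σ.
ln(4.3) = 1.459 and ln(6.7) = 1.902; z_{0.5} = 0, z_{0.82} = 0.9154.
σ = (1.902 − 1.459)/(0.9154 − (0)) = 0.484.
μ = 1.459 − (0)·0.484 = 1.459.
CV = √(exp(σ²)−1) = √(exp(0.2347)−1) = 0.514.

σ ≈ 0.484, CV ≈ 0.514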